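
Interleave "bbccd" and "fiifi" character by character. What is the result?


Interleaving "bbccd" and "fiifi":
  Position 0: 'b' from first, 'f' from second => "bf"
  Position 1: 'b' from first, 'i' from second => "bi"
  Position 2: 'c' from first, 'i' from second => "ci"
  Position 3: 'c' from first, 'f' from second => "cf"
  Position 4: 'd' from first, 'i' from second => "di"
Result: bfbicicfdi

bfbicicfdi


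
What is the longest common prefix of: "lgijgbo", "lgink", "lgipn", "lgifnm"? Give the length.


Words: lgijgbo, lgink, lgipn, lgifnm
  Position 0: all 'l' => match
  Position 1: all 'g' => match
  Position 2: all 'i' => match
  Position 3: ('j', 'n', 'p', 'f') => mismatch, stop
LCP = "lgi" (length 3)

3


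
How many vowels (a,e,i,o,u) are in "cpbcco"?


Input: cpbcco
Checking each character:
  'c' at position 0: consonant
  'p' at position 1: consonant
  'b' at position 2: consonant
  'c' at position 3: consonant
  'c' at position 4: consonant
  'o' at position 5: vowel (running total: 1)
Total vowels: 1

1


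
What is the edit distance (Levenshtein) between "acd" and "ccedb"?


Computing edit distance: "acd" -> "ccedb"
DP table:
           c    c    e    d    b
      0    1    2    3    4    5
  a   1    1    2    3    4    5
  c   2    1    1    2    3    4
  d   3    2    2    2    2    3
Edit distance = dp[3][5] = 3

3


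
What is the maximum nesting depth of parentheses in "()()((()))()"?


Input: "()()((()))()"
Tracking depth:
  Position 0 '(': depth becomes 1
  Position 1 ')': depth becomes 0
  Position 2 '(': depth becomes 1
  Position 3 ')': depth becomes 0
  Position 4 '(': depth becomes 1
  Position 5 '(': depth becomes 2
  Position 6 '(': depth becomes 3
  Position 7 ')': depth becomes 2
  Position 8 ')': depth becomes 1
  Position 9 ')': depth becomes 0
  Position 10 '(': depth becomes 1
  Position 11 ')': depth becomes 0
Maximum depth reached: 3

3


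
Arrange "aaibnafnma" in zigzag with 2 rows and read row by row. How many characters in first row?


Zigzag "aaibnafnma" into 2 rows:
Placing characters:
  'a' => row 0
  'a' => row 1
  'i' => row 0
  'b' => row 1
  'n' => row 0
  'a' => row 1
  'f' => row 0
  'n' => row 1
  'm' => row 0
  'a' => row 1
Rows:
  Row 0: "ainfm"
  Row 1: "abana"
First row length: 5

5


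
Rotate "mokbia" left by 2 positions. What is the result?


Input: "mokbia", rotate left by 2
First 2 characters: "mo"
Remaining characters: "kbia"
Concatenate remaining + first: "kbia" + "mo" = "kbiamo"

kbiamo


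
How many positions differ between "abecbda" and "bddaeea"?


Comparing "abecbda" and "bddaeea" position by position:
  Position 0: 'a' vs 'b' => DIFFER
  Position 1: 'b' vs 'd' => DIFFER
  Position 2: 'e' vs 'd' => DIFFER
  Position 3: 'c' vs 'a' => DIFFER
  Position 4: 'b' vs 'e' => DIFFER
  Position 5: 'd' vs 'e' => DIFFER
  Position 6: 'a' vs 'a' => same
Positions that differ: 6

6


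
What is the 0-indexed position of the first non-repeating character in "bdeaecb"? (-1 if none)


Input: bdeaecb
Character frequencies:
  'a': 1
  'b': 2
  'c': 1
  'd': 1
  'e': 2
Scanning left to right for freq == 1:
  Position 0 ('b'): freq=2, skip
  Position 1 ('d'): unique! => answer = 1

1


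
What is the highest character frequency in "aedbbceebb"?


Input: aedbbceebb
Character counts:
  'a': 1
  'b': 4
  'c': 1
  'd': 1
  'e': 3
Maximum frequency: 4

4


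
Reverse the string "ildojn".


Input: ildojn
Reading characters right to left:
  Position 5: 'n'
  Position 4: 'j'
  Position 3: 'o'
  Position 2: 'd'
  Position 1: 'l'
  Position 0: 'i'
Reversed: njodli

njodli


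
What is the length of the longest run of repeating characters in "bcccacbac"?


Input: "bcccacbac"
Scanning for longest run:
  Position 1 ('c'): new char, reset run to 1
  Position 2 ('c'): continues run of 'c', length=2
  Position 3 ('c'): continues run of 'c', length=3
  Position 4 ('a'): new char, reset run to 1
  Position 5 ('c'): new char, reset run to 1
  Position 6 ('b'): new char, reset run to 1
  Position 7 ('a'): new char, reset run to 1
  Position 8 ('c'): new char, reset run to 1
Longest run: 'c' with length 3

3


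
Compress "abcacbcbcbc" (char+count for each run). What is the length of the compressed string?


Input: abcacbcbcbc
Runs:
  'a' x 1 => "a1"
  'b' x 1 => "b1"
  'c' x 1 => "c1"
  'a' x 1 => "a1"
  'c' x 1 => "c1"
  'b' x 1 => "b1"
  'c' x 1 => "c1"
  'b' x 1 => "b1"
  'c' x 1 => "c1"
  'b' x 1 => "b1"
  'c' x 1 => "c1"
Compressed: "a1b1c1a1c1b1c1b1c1b1c1"
Compressed length: 22

22


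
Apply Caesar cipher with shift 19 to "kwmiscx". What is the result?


Caesar cipher: shift "kwmiscx" by 19
  'k' (pos 10) + 19 = pos 3 = 'd'
  'w' (pos 22) + 19 = pos 15 = 'p'
  'm' (pos 12) + 19 = pos 5 = 'f'
  'i' (pos 8) + 19 = pos 1 = 'b'
  's' (pos 18) + 19 = pos 11 = 'l'
  'c' (pos 2) + 19 = pos 21 = 'v'
  'x' (pos 23) + 19 = pos 16 = 'q'
Result: dpfblvq

dpfblvq


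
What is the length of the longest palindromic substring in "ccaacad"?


Input: "ccaacad"
Checking substrings for palindromes:
  [1:5] "caac" (len 4) => palindrome
  [3:6] "aca" (len 3) => palindrome
  [0:2] "cc" (len 2) => palindrome
  [2:4] "aa" (len 2) => palindrome
Longest palindromic substring: "caac" with length 4

4


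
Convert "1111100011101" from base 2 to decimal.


Input: "1111100011101" in base 2
Positional expansion:
  Digit '1' (value 1) x 2^12 = 4096
  Digit '1' (value 1) x 2^11 = 2048
  Digit '1' (value 1) x 2^10 = 1024
  Digit '1' (value 1) x 2^9 = 512
  Digit '1' (value 1) x 2^8 = 256
  Digit '0' (value 0) x 2^7 = 0
  Digit '0' (value 0) x 2^6 = 0
  Digit '0' (value 0) x 2^5 = 0
  Digit '1' (value 1) x 2^4 = 16
  Digit '1' (value 1) x 2^3 = 8
  Digit '1' (value 1) x 2^2 = 4
  Digit '0' (value 0) x 2^1 = 0
  Digit '1' (value 1) x 2^0 = 1
Sum = 7965

7965


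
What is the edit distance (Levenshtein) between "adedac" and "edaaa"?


Computing edit distance: "adedac" -> "edaaa"
DP table:
           e    d    a    a    a
      0    1    2    3    4    5
  a   1    1    2    2    3    4
  d   2    2    1    2    3    4
  e   3    2    2    2    3    4
  d   4    3    2    3    3    4
  a   5    4    3    2    3    3
  c   6    5    4    3    3    4
Edit distance = dp[6][5] = 4

4


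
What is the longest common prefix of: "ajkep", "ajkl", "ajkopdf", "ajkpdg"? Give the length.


Words: ajkep, ajkl, ajkopdf, ajkpdg
  Position 0: all 'a' => match
  Position 1: all 'j' => match
  Position 2: all 'k' => match
  Position 3: ('e', 'l', 'o', 'p') => mismatch, stop
LCP = "ajk" (length 3)

3


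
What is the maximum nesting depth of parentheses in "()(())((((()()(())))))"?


Input: "()(())((((()()(())))))"
Tracking depth:
  Position 0 '(': depth becomes 1
  Position 1 ')': depth becomes 0
  Position 2 '(': depth becomes 1
  Position 3 '(': depth becomes 2
  Position 4 ')': depth becomes 1
  Position 5 ')': depth becomes 0
  Position 6 '(': depth becomes 1
  Position 7 '(': depth becomes 2
  Position 8 '(': depth becomes 3
  Position 9 '(': depth becomes 4
  Position 10 '(': depth becomes 5
  Position 11 ')': depth becomes 4
  Position 12 '(': depth becomes 5
  Position 13 ')': depth becomes 4
  Position 14 '(': depth becomes 5
  Position 15 '(': depth becomes 6
  Position 16 ')': depth becomes 5
  Position 17 ')': depth becomes 4
  Position 18 ')': depth becomes 3
  Position 19 ')': depth becomes 2
  Position 20 ')': depth becomes 1
  Position 21 ')': depth becomes 0
Maximum depth reached: 6

6


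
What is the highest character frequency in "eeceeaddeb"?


Input: eeceeaddeb
Character counts:
  'a': 1
  'b': 1
  'c': 1
  'd': 2
  'e': 5
Maximum frequency: 5

5


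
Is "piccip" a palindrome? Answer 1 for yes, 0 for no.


Input: piccip
Reversed: piccip
  Compare pos 0 ('p') with pos 5 ('p'): match
  Compare pos 1 ('i') with pos 4 ('i'): match
  Compare pos 2 ('c') with pos 3 ('c'): match
Result: palindrome

1


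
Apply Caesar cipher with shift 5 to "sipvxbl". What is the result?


Caesar cipher: shift "sipvxbl" by 5
  's' (pos 18) + 5 = pos 23 = 'x'
  'i' (pos 8) + 5 = pos 13 = 'n'
  'p' (pos 15) + 5 = pos 20 = 'u'
  'v' (pos 21) + 5 = pos 0 = 'a'
  'x' (pos 23) + 5 = pos 2 = 'c'
  'b' (pos 1) + 5 = pos 6 = 'g'
  'l' (pos 11) + 5 = pos 16 = 'q'
Result: xnuacgq

xnuacgq


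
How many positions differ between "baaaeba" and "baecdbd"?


Comparing "baaaeba" and "baecdbd" position by position:
  Position 0: 'b' vs 'b' => same
  Position 1: 'a' vs 'a' => same
  Position 2: 'a' vs 'e' => DIFFER
  Position 3: 'a' vs 'c' => DIFFER
  Position 4: 'e' vs 'd' => DIFFER
  Position 5: 'b' vs 'b' => same
  Position 6: 'a' vs 'd' => DIFFER
Positions that differ: 4

4


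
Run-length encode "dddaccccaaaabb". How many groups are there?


Input: dddaccccaaaabb
Scanning for consecutive runs:
  Group 1: 'd' x 3 (positions 0-2)
  Group 2: 'a' x 1 (positions 3-3)
  Group 3: 'c' x 4 (positions 4-7)
  Group 4: 'a' x 4 (positions 8-11)
  Group 5: 'b' x 2 (positions 12-13)
Total groups: 5

5


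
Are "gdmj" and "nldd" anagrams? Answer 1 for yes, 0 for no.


Strings: "gdmj", "nldd"
Sorted first:  dgjm
Sorted second: ddln
Differ at position 1: 'g' vs 'd' => not anagrams

0


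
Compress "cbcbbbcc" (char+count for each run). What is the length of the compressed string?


Input: cbcbbbcc
Runs:
  'c' x 1 => "c1"
  'b' x 1 => "b1"
  'c' x 1 => "c1"
  'b' x 3 => "b3"
  'c' x 2 => "c2"
Compressed: "c1b1c1b3c2"
Compressed length: 10

10


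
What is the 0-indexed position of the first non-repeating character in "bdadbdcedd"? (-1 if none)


Input: bdadbdcedd
Character frequencies:
  'a': 1
  'b': 2
  'c': 1
  'd': 5
  'e': 1
Scanning left to right for freq == 1:
  Position 0 ('b'): freq=2, skip
  Position 1 ('d'): freq=5, skip
  Position 2 ('a'): unique! => answer = 2

2


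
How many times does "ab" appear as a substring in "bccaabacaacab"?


Searching for "ab" in "bccaabacaacab"
Scanning each position:
  Position 0: "bc" => no
  Position 1: "cc" => no
  Position 2: "ca" => no
  Position 3: "aa" => no
  Position 4: "ab" => MATCH
  Position 5: "ba" => no
  Position 6: "ac" => no
  Position 7: "ca" => no
  Position 8: "aa" => no
  Position 9: "ac" => no
  Position 10: "ca" => no
  Position 11: "ab" => MATCH
Total occurrences: 2

2


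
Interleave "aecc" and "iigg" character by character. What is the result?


Interleaving "aecc" and "iigg":
  Position 0: 'a' from first, 'i' from second => "ai"
  Position 1: 'e' from first, 'i' from second => "ei"
  Position 2: 'c' from first, 'g' from second => "cg"
  Position 3: 'c' from first, 'g' from second => "cg"
Result: aieicgcg

aieicgcg


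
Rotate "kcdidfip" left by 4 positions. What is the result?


Input: "kcdidfip", rotate left by 4
First 4 characters: "kcdi"
Remaining characters: "dfip"
Concatenate remaining + first: "dfip" + "kcdi" = "dfipkcdi"

dfipkcdi


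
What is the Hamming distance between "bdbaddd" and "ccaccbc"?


Comparing "bdbaddd" and "ccaccbc" position by position:
  Position 0: 'b' vs 'c' => differ
  Position 1: 'd' vs 'c' => differ
  Position 2: 'b' vs 'a' => differ
  Position 3: 'a' vs 'c' => differ
  Position 4: 'd' vs 'c' => differ
  Position 5: 'd' vs 'b' => differ
  Position 6: 'd' vs 'c' => differ
Total differences (Hamming distance): 7

7


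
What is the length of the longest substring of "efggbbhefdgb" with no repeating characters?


Input: "efggbbhefdgb"
Sliding window (track last position of each char):
  Position 0 ('e'): window [0,0] length 1 -- new best
  Position 1 ('f'): window [0,1] length 2 -- new best
  Position 2 ('g'): window [0,2] length 3 -- new best
  Position 3 ('g'): repeat (last at 2), move window start to 3
  Position 3 ('g'): window [3,3] length 1
  Position 4 ('b'): window [3,4] length 2
  Position 5 ('b'): repeat (last at 4), move window start to 5
  Position 5 ('b'): window [5,5] length 1
  Position 6 ('h'): window [5,6] length 2
  Position 7 ('e'): window [5,7] length 3
  Position 8 ('f'): window [5,8] length 4 -- new best
  Position 9 ('d'): window [5,9] length 5 -- new best
  Position 10 ('g'): window [5,10] length 6 -- new best
  Position 11 ('b'): repeat (last at 5), move window start to 6
  Position 11 ('b'): window [6,11] length 6
Longest substring with no repeats: "bhefdg" with length 6

6


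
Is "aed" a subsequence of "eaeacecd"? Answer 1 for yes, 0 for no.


Check if "aed" is a subsequence of "eaeacecd"
Greedy scan:
  Position 0 ('e'): no match needed
  Position 1 ('a'): matches sub[0] = 'a'
  Position 2 ('e'): matches sub[1] = 'e'
  Position 3 ('a'): no match needed
  Position 4 ('c'): no match needed
  Position 5 ('e'): no match needed
  Position 6 ('c'): no match needed
  Position 7 ('d'): matches sub[2] = 'd'
All 3 characters matched => is a subsequence

1


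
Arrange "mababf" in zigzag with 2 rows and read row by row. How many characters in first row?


Zigzag "mababf" into 2 rows:
Placing characters:
  'm' => row 0
  'a' => row 1
  'b' => row 0
  'a' => row 1
  'b' => row 0
  'f' => row 1
Rows:
  Row 0: "mbb"
  Row 1: "aaf"
First row length: 3

3


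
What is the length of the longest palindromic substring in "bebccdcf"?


Input: "bebccdcf"
Checking substrings for palindromes:
  [0:3] "beb" (len 3) => palindrome
  [4:7] "cdc" (len 3) => palindrome
  [3:5] "cc" (len 2) => palindrome
Longest palindromic substring: "beb" with length 3

3


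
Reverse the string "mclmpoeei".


Input: mclmpoeei
Reading characters right to left:
  Position 8: 'i'
  Position 7: 'e'
  Position 6: 'e'
  Position 5: 'o'
  Position 4: 'p'
  Position 3: 'm'
  Position 2: 'l'
  Position 1: 'c'
  Position 0: 'm'
Reversed: ieeopmlcm

ieeopmlcm


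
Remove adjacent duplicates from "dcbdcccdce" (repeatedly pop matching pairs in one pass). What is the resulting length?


Input: dcbdcccdce
Stack-based adjacent duplicate removal:
  Read 'd': push. Stack: d
  Read 'c': push. Stack: dc
  Read 'b': push. Stack: dcb
  Read 'd': push. Stack: dcbd
  Read 'c': push. Stack: dcbdc
  Read 'c': matches stack top 'c' => pop. Stack: dcbd
  Read 'c': push. Stack: dcbdc
  Read 'd': push. Stack: dcbdcd
  Read 'c': push. Stack: dcbdcdc
  Read 'e': push. Stack: dcbdcdce
Final stack: "dcbdcdce" (length 8)

8


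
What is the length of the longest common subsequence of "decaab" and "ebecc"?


LCS of "decaab" and "ebecc"
DP table:
           e    b    e    c    c
      0    0    0    0    0    0
  d   0    0    0    0    0    0
  e   0    1    1    1    1    1
  c   0    1    1    1    2    2
  a   0    1    1    1    2    2
  a   0    1    1    1    2    2
  b   0    1    2    2    2    2
LCS length = dp[6][5] = 2

2


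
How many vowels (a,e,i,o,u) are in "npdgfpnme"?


Input: npdgfpnme
Checking each character:
  'n' at position 0: consonant
  'p' at position 1: consonant
  'd' at position 2: consonant
  'g' at position 3: consonant
  'f' at position 4: consonant
  'p' at position 5: consonant
  'n' at position 6: consonant
  'm' at position 7: consonant
  'e' at position 8: vowel (running total: 1)
Total vowels: 1

1


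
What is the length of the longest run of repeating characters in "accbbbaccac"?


Input: "accbbbaccac"
Scanning for longest run:
  Position 1 ('c'): new char, reset run to 1
  Position 2 ('c'): continues run of 'c', length=2
  Position 3 ('b'): new char, reset run to 1
  Position 4 ('b'): continues run of 'b', length=2
  Position 5 ('b'): continues run of 'b', length=3
  Position 6 ('a'): new char, reset run to 1
  Position 7 ('c'): new char, reset run to 1
  Position 8 ('c'): continues run of 'c', length=2
  Position 9 ('a'): new char, reset run to 1
  Position 10 ('c'): new char, reset run to 1
Longest run: 'b' with length 3

3


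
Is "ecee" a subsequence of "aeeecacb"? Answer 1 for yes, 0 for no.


Check if "ecee" is a subsequence of "aeeecacb"
Greedy scan:
  Position 0 ('a'): no match needed
  Position 1 ('e'): matches sub[0] = 'e'
  Position 2 ('e'): no match needed
  Position 3 ('e'): no match needed
  Position 4 ('c'): matches sub[1] = 'c'
  Position 5 ('a'): no match needed
  Position 6 ('c'): no match needed
  Position 7 ('b'): no match needed
Only matched 2/4 characters => not a subsequence

0


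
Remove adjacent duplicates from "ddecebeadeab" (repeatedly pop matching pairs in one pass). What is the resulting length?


Input: ddecebeadeab
Stack-based adjacent duplicate removal:
  Read 'd': push. Stack: d
  Read 'd': matches stack top 'd' => pop. Stack: (empty)
  Read 'e': push. Stack: e
  Read 'c': push. Stack: ec
  Read 'e': push. Stack: ece
  Read 'b': push. Stack: eceb
  Read 'e': push. Stack: ecebe
  Read 'a': push. Stack: ecebea
  Read 'd': push. Stack: ecebead
  Read 'e': push. Stack: ecebeade
  Read 'a': push. Stack: ecebeadea
  Read 'b': push. Stack: ecebeadeab
Final stack: "ecebeadeab" (length 10)

10


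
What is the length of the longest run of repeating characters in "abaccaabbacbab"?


Input: "abaccaabbacbab"
Scanning for longest run:
  Position 1 ('b'): new char, reset run to 1
  Position 2 ('a'): new char, reset run to 1
  Position 3 ('c'): new char, reset run to 1
  Position 4 ('c'): continues run of 'c', length=2
  Position 5 ('a'): new char, reset run to 1
  Position 6 ('a'): continues run of 'a', length=2
  Position 7 ('b'): new char, reset run to 1
  Position 8 ('b'): continues run of 'b', length=2
  Position 9 ('a'): new char, reset run to 1
  Position 10 ('c'): new char, reset run to 1
  Position 11 ('b'): new char, reset run to 1
  Position 12 ('a'): new char, reset run to 1
  Position 13 ('b'): new char, reset run to 1
Longest run: 'c' with length 2

2


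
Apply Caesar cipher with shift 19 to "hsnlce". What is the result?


Caesar cipher: shift "hsnlce" by 19
  'h' (pos 7) + 19 = pos 0 = 'a'
  's' (pos 18) + 19 = pos 11 = 'l'
  'n' (pos 13) + 19 = pos 6 = 'g'
  'l' (pos 11) + 19 = pos 4 = 'e'
  'c' (pos 2) + 19 = pos 21 = 'v'
  'e' (pos 4) + 19 = pos 23 = 'x'
Result: algevx

algevx


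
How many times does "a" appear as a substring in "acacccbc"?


Searching for "a" in "acacccbc"
Scanning each position:
  Position 0: "a" => MATCH
  Position 1: "c" => no
  Position 2: "a" => MATCH
  Position 3: "c" => no
  Position 4: "c" => no
  Position 5: "c" => no
  Position 6: "b" => no
  Position 7: "c" => no
Total occurrences: 2

2


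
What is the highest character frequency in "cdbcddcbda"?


Input: cdbcddcbda
Character counts:
  'a': 1
  'b': 2
  'c': 3
  'd': 4
Maximum frequency: 4

4


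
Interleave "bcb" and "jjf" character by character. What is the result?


Interleaving "bcb" and "jjf":
  Position 0: 'b' from first, 'j' from second => "bj"
  Position 1: 'c' from first, 'j' from second => "cj"
  Position 2: 'b' from first, 'f' from second => "bf"
Result: bjcjbf

bjcjbf


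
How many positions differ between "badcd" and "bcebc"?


Comparing "badcd" and "bcebc" position by position:
  Position 0: 'b' vs 'b' => same
  Position 1: 'a' vs 'c' => DIFFER
  Position 2: 'd' vs 'e' => DIFFER
  Position 3: 'c' vs 'b' => DIFFER
  Position 4: 'd' vs 'c' => DIFFER
Positions that differ: 4

4


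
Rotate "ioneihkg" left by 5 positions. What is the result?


Input: "ioneihkg", rotate left by 5
First 5 characters: "ionei"
Remaining characters: "hkg"
Concatenate remaining + first: "hkg" + "ionei" = "hkgionei"

hkgionei


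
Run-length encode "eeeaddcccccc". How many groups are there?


Input: eeeaddcccccc
Scanning for consecutive runs:
  Group 1: 'e' x 3 (positions 0-2)
  Group 2: 'a' x 1 (positions 3-3)
  Group 3: 'd' x 2 (positions 4-5)
  Group 4: 'c' x 6 (positions 6-11)
Total groups: 4

4


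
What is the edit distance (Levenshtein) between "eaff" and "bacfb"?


Computing edit distance: "eaff" -> "bacfb"
DP table:
           b    a    c    f    b
      0    1    2    3    4    5
  e   1    1    2    3    4    5
  a   2    2    1    2    3    4
  f   3    3    2    2    2    3
  f   4    4    3    3    2    3
Edit distance = dp[4][5] = 3

3


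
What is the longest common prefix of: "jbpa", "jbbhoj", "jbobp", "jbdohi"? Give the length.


Words: jbpa, jbbhoj, jbobp, jbdohi
  Position 0: all 'j' => match
  Position 1: all 'b' => match
  Position 2: ('p', 'b', 'o', 'd') => mismatch, stop
LCP = "jb" (length 2)

2


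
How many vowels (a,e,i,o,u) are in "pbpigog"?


Input: pbpigog
Checking each character:
  'p' at position 0: consonant
  'b' at position 1: consonant
  'p' at position 2: consonant
  'i' at position 3: vowel (running total: 1)
  'g' at position 4: consonant
  'o' at position 5: vowel (running total: 2)
  'g' at position 6: consonant
Total vowels: 2

2


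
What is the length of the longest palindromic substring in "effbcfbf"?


Input: "effbcfbf"
Checking substrings for palindromes:
  [5:8] "fbf" (len 3) => palindrome
  [1:3] "ff" (len 2) => palindrome
Longest palindromic substring: "fbf" with length 3

3


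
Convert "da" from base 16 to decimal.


Input: "da" in base 16
Positional expansion:
  Digit 'd' (value 13) x 16^1 = 208
  Digit 'a' (value 10) x 16^0 = 10
Sum = 218

218


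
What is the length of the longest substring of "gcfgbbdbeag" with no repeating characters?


Input: "gcfgbbdbeag"
Sliding window (track last position of each char):
  Position 0 ('g'): window [0,0] length 1 -- new best
  Position 1 ('c'): window [0,1] length 2 -- new best
  Position 2 ('f'): window [0,2] length 3 -- new best
  Position 3 ('g'): repeat (last at 0), move window start to 1
  Position 3 ('g'): window [1,3] length 3
  Position 4 ('b'): window [1,4] length 4 -- new best
  Position 5 ('b'): repeat (last at 4), move window start to 5
  Position 5 ('b'): window [5,5] length 1
  Position 6 ('d'): window [5,6] length 2
  Position 7 ('b'): repeat (last at 5), move window start to 6
  Position 7 ('b'): window [6,7] length 2
  Position 8 ('e'): window [6,8] length 3
  Position 9 ('a'): window [6,9] length 4
  Position 10 ('g'): window [6,10] length 5 -- new best
Longest substring with no repeats: "dbeag" with length 5

5


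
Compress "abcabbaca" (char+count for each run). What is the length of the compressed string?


Input: abcabbaca
Runs:
  'a' x 1 => "a1"
  'b' x 1 => "b1"
  'c' x 1 => "c1"
  'a' x 1 => "a1"
  'b' x 2 => "b2"
  'a' x 1 => "a1"
  'c' x 1 => "c1"
  'a' x 1 => "a1"
Compressed: "a1b1c1a1b2a1c1a1"
Compressed length: 16

16


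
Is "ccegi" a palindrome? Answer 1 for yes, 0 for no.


Input: ccegi
Reversed: igecc
  Compare pos 0 ('c') with pos 4 ('i'): MISMATCH
  Compare pos 1 ('c') with pos 3 ('g'): MISMATCH
Result: not a palindrome

0


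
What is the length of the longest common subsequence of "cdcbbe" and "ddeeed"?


LCS of "cdcbbe" and "ddeeed"
DP table:
           d    d    e    e    e    d
      0    0    0    0    0    0    0
  c   0    0    0    0    0    0    0
  d   0    1    1    1    1    1    1
  c   0    1    1    1    1    1    1
  b   0    1    1    1    1    1    1
  b   0    1    1    1    1    1    1
  e   0    1    1    2    2    2    2
LCS length = dp[6][6] = 2

2


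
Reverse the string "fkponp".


Input: fkponp
Reading characters right to left:
  Position 5: 'p'
  Position 4: 'n'
  Position 3: 'o'
  Position 2: 'p'
  Position 1: 'k'
  Position 0: 'f'
Reversed: pnopkf

pnopkf


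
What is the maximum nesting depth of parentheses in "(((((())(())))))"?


Input: "(((((())(())))))"
Tracking depth:
  Position 0 '(': depth becomes 1
  Position 1 '(': depth becomes 2
  Position 2 '(': depth becomes 3
  Position 3 '(': depth becomes 4
  Position 4 '(': depth becomes 5
  Position 5 '(': depth becomes 6
  Position 6 ')': depth becomes 5
  Position 7 ')': depth becomes 4
  Position 8 '(': depth becomes 5
  Position 9 '(': depth becomes 6
  Position 10 ')': depth becomes 5
  Position 11 ')': depth becomes 4
  Position 12 ')': depth becomes 3
  Position 13 ')': depth becomes 2
  Position 14 ')': depth becomes 1
  Position 15 ')': depth becomes 0
Maximum depth reached: 6

6


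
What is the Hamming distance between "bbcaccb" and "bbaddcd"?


Comparing "bbcaccb" and "bbaddcd" position by position:
  Position 0: 'b' vs 'b' => same
  Position 1: 'b' vs 'b' => same
  Position 2: 'c' vs 'a' => differ
  Position 3: 'a' vs 'd' => differ
  Position 4: 'c' vs 'd' => differ
  Position 5: 'c' vs 'c' => same
  Position 6: 'b' vs 'd' => differ
Total differences (Hamming distance): 4

4


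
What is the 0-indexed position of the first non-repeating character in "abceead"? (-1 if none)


Input: abceead
Character frequencies:
  'a': 2
  'b': 1
  'c': 1
  'd': 1
  'e': 2
Scanning left to right for freq == 1:
  Position 0 ('a'): freq=2, skip
  Position 1 ('b'): unique! => answer = 1

1


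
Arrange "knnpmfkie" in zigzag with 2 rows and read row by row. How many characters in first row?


Zigzag "knnpmfkie" into 2 rows:
Placing characters:
  'k' => row 0
  'n' => row 1
  'n' => row 0
  'p' => row 1
  'm' => row 0
  'f' => row 1
  'k' => row 0
  'i' => row 1
  'e' => row 0
Rows:
  Row 0: "knmke"
  Row 1: "npfi"
First row length: 5

5


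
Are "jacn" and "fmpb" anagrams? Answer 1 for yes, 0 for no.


Strings: "jacn", "fmpb"
Sorted first:  acjn
Sorted second: bfmp
Differ at position 0: 'a' vs 'b' => not anagrams

0


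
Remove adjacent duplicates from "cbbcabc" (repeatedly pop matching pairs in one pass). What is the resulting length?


Input: cbbcabc
Stack-based adjacent duplicate removal:
  Read 'c': push. Stack: c
  Read 'b': push. Stack: cb
  Read 'b': matches stack top 'b' => pop. Stack: c
  Read 'c': matches stack top 'c' => pop. Stack: (empty)
  Read 'a': push. Stack: a
  Read 'b': push. Stack: ab
  Read 'c': push. Stack: abc
Final stack: "abc" (length 3)

3


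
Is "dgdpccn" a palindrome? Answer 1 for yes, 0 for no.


Input: dgdpccn
Reversed: nccpdgd
  Compare pos 0 ('d') with pos 6 ('n'): MISMATCH
  Compare pos 1 ('g') with pos 5 ('c'): MISMATCH
  Compare pos 2 ('d') with pos 4 ('c'): MISMATCH
Result: not a palindrome

0


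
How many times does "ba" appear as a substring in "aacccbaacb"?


Searching for "ba" in "aacccbaacb"
Scanning each position:
  Position 0: "aa" => no
  Position 1: "ac" => no
  Position 2: "cc" => no
  Position 3: "cc" => no
  Position 4: "cb" => no
  Position 5: "ba" => MATCH
  Position 6: "aa" => no
  Position 7: "ac" => no
  Position 8: "cb" => no
Total occurrences: 1

1


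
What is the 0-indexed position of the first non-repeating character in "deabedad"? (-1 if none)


Input: deabedad
Character frequencies:
  'a': 2
  'b': 1
  'd': 3
  'e': 2
Scanning left to right for freq == 1:
  Position 0 ('d'): freq=3, skip
  Position 1 ('e'): freq=2, skip
  Position 2 ('a'): freq=2, skip
  Position 3 ('b'): unique! => answer = 3

3


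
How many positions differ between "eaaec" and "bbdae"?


Comparing "eaaec" and "bbdae" position by position:
  Position 0: 'e' vs 'b' => DIFFER
  Position 1: 'a' vs 'b' => DIFFER
  Position 2: 'a' vs 'd' => DIFFER
  Position 3: 'e' vs 'a' => DIFFER
  Position 4: 'c' vs 'e' => DIFFER
Positions that differ: 5

5


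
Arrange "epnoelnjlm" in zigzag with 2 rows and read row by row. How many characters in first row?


Zigzag "epnoelnjlm" into 2 rows:
Placing characters:
  'e' => row 0
  'p' => row 1
  'n' => row 0
  'o' => row 1
  'e' => row 0
  'l' => row 1
  'n' => row 0
  'j' => row 1
  'l' => row 0
  'm' => row 1
Rows:
  Row 0: "enenl"
  Row 1: "poljm"
First row length: 5

5


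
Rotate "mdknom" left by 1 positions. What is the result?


Input: "mdknom", rotate left by 1
First 1 characters: "m"
Remaining characters: "dknom"
Concatenate remaining + first: "dknom" + "m" = "dknomm"

dknomm


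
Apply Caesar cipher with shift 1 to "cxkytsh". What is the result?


Caesar cipher: shift "cxkytsh" by 1
  'c' (pos 2) + 1 = pos 3 = 'd'
  'x' (pos 23) + 1 = pos 24 = 'y'
  'k' (pos 10) + 1 = pos 11 = 'l'
  'y' (pos 24) + 1 = pos 25 = 'z'
  't' (pos 19) + 1 = pos 20 = 'u'
  's' (pos 18) + 1 = pos 19 = 't'
  'h' (pos 7) + 1 = pos 8 = 'i'
Result: dylzuti

dylzuti


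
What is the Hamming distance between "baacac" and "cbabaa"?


Comparing "baacac" and "cbabaa" position by position:
  Position 0: 'b' vs 'c' => differ
  Position 1: 'a' vs 'b' => differ
  Position 2: 'a' vs 'a' => same
  Position 3: 'c' vs 'b' => differ
  Position 4: 'a' vs 'a' => same
  Position 5: 'c' vs 'a' => differ
Total differences (Hamming distance): 4

4


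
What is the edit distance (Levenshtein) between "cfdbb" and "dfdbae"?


Computing edit distance: "cfdbb" -> "dfdbae"
DP table:
           d    f    d    b    a    e
      0    1    2    3    4    5    6
  c   1    1    2    3    4    5    6
  f   2    2    1    2    3    4    5
  d   3    2    2    1    2    3    4
  b   4    3    3    2    1    2    3
  b   5    4    4    3    2    2    3
Edit distance = dp[5][6] = 3

3


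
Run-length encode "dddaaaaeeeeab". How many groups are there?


Input: dddaaaaeeeeab
Scanning for consecutive runs:
  Group 1: 'd' x 3 (positions 0-2)
  Group 2: 'a' x 4 (positions 3-6)
  Group 3: 'e' x 4 (positions 7-10)
  Group 4: 'a' x 1 (positions 11-11)
  Group 5: 'b' x 1 (positions 12-12)
Total groups: 5

5


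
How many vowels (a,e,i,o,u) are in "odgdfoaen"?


Input: odgdfoaen
Checking each character:
  'o' at position 0: vowel (running total: 1)
  'd' at position 1: consonant
  'g' at position 2: consonant
  'd' at position 3: consonant
  'f' at position 4: consonant
  'o' at position 5: vowel (running total: 2)
  'a' at position 6: vowel (running total: 3)
  'e' at position 7: vowel (running total: 4)
  'n' at position 8: consonant
Total vowels: 4

4


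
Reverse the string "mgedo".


Input: mgedo
Reading characters right to left:
  Position 4: 'o'
  Position 3: 'd'
  Position 2: 'e'
  Position 1: 'g'
  Position 0: 'm'
Reversed: odegm

odegm


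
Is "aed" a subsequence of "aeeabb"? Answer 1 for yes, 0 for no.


Check if "aed" is a subsequence of "aeeabb"
Greedy scan:
  Position 0 ('a'): matches sub[0] = 'a'
  Position 1 ('e'): matches sub[1] = 'e'
  Position 2 ('e'): no match needed
  Position 3 ('a'): no match needed
  Position 4 ('b'): no match needed
  Position 5 ('b'): no match needed
Only matched 2/3 characters => not a subsequence

0


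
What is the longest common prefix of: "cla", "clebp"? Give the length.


Words: cla, clebp
  Position 0: all 'c' => match
  Position 1: all 'l' => match
  Position 2: ('a', 'e') => mismatch, stop
LCP = "cl" (length 2)

2


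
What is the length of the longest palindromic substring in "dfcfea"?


Input: "dfcfea"
Checking substrings for palindromes:
  [1:4] "fcf" (len 3) => palindrome
Longest palindromic substring: "fcf" with length 3

3


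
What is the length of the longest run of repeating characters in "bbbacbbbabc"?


Input: "bbbacbbbabc"
Scanning for longest run:
  Position 1 ('b'): continues run of 'b', length=2
  Position 2 ('b'): continues run of 'b', length=3
  Position 3 ('a'): new char, reset run to 1
  Position 4 ('c'): new char, reset run to 1
  Position 5 ('b'): new char, reset run to 1
  Position 6 ('b'): continues run of 'b', length=2
  Position 7 ('b'): continues run of 'b', length=3
  Position 8 ('a'): new char, reset run to 1
  Position 9 ('b'): new char, reset run to 1
  Position 10 ('c'): new char, reset run to 1
Longest run: 'b' with length 3

3


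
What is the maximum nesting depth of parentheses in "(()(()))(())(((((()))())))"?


Input: "(()(()))(())(((((()))())))"
Tracking depth:
  Position 0 '(': depth becomes 1
  Position 1 '(': depth becomes 2
  Position 2 ')': depth becomes 1
  Position 3 '(': depth becomes 2
  Position 4 '(': depth becomes 3
  Position 5 ')': depth becomes 2
  Position 6 ')': depth becomes 1
  Position 7 ')': depth becomes 0
  Position 8 '(': depth becomes 1
  Position 9 '(': depth becomes 2
  Position 10 ')': depth becomes 1
  Position 11 ')': depth becomes 0
  Position 12 '(': depth becomes 1
  Position 13 '(': depth becomes 2
  Position 14 '(': depth becomes 3
  Position 15 '(': depth becomes 4
  Position 16 '(': depth becomes 5
  Position 17 '(': depth becomes 6
  Position 18 ')': depth becomes 5
  Position 19 ')': depth becomes 4
  Position 20 ')': depth becomes 3
  Position 21 '(': depth becomes 4
  Position 22 ')': depth becomes 3
  Position 23 ')': depth becomes 2
  Position 24 ')': depth becomes 1
  Position 25 ')': depth becomes 0
Maximum depth reached: 6

6


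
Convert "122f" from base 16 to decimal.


Input: "122f" in base 16
Positional expansion:
  Digit '1' (value 1) x 16^3 = 4096
  Digit '2' (value 2) x 16^2 = 512
  Digit '2' (value 2) x 16^1 = 32
  Digit 'f' (value 15) x 16^0 = 15
Sum = 4655

4655


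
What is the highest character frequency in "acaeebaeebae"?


Input: acaeebaeebae
Character counts:
  'a': 4
  'b': 2
  'c': 1
  'e': 5
Maximum frequency: 5

5


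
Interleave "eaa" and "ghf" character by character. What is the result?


Interleaving "eaa" and "ghf":
  Position 0: 'e' from first, 'g' from second => "eg"
  Position 1: 'a' from first, 'h' from second => "ah"
  Position 2: 'a' from first, 'f' from second => "af"
Result: egahaf

egahaf


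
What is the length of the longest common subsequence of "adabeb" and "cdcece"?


LCS of "adabeb" and "cdcece"
DP table:
           c    d    c    e    c    e
      0    0    0    0    0    0    0
  a   0    0    0    0    0    0    0
  d   0    0    1    1    1    1    1
  a   0    0    1    1    1    1    1
  b   0    0    1    1    1    1    1
  e   0    0    1    1    2    2    2
  b   0    0    1    1    2    2    2
LCS length = dp[6][6] = 2

2


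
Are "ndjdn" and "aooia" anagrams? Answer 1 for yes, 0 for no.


Strings: "ndjdn", "aooia"
Sorted first:  ddjnn
Sorted second: aaioo
Differ at position 0: 'd' vs 'a' => not anagrams

0


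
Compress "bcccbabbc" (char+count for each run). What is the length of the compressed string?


Input: bcccbabbc
Runs:
  'b' x 1 => "b1"
  'c' x 3 => "c3"
  'b' x 1 => "b1"
  'a' x 1 => "a1"
  'b' x 2 => "b2"
  'c' x 1 => "c1"
Compressed: "b1c3b1a1b2c1"
Compressed length: 12

12


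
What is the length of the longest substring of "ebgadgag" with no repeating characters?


Input: "ebgadgag"
Sliding window (track last position of each char):
  Position 0 ('e'): window [0,0] length 1 -- new best
  Position 1 ('b'): window [0,1] length 2 -- new best
  Position 2 ('g'): window [0,2] length 3 -- new best
  Position 3 ('a'): window [0,3] length 4 -- new best
  Position 4 ('d'): window [0,4] length 5 -- new best
  Position 5 ('g'): repeat (last at 2), move window start to 3
  Position 5 ('g'): window [3,5] length 3
  Position 6 ('a'): repeat (last at 3), move window start to 4
  Position 6 ('a'): window [4,6] length 3
  Position 7 ('g'): repeat (last at 5), move window start to 6
  Position 7 ('g'): window [6,7] length 2
Longest substring with no repeats: "ebgad" with length 5

5


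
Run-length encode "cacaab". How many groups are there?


Input: cacaab
Scanning for consecutive runs:
  Group 1: 'c' x 1 (positions 0-0)
  Group 2: 'a' x 1 (positions 1-1)
  Group 3: 'c' x 1 (positions 2-2)
  Group 4: 'a' x 2 (positions 3-4)
  Group 5: 'b' x 1 (positions 5-5)
Total groups: 5

5


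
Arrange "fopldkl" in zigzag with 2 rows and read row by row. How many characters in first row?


Zigzag "fopldkl" into 2 rows:
Placing characters:
  'f' => row 0
  'o' => row 1
  'p' => row 0
  'l' => row 1
  'd' => row 0
  'k' => row 1
  'l' => row 0
Rows:
  Row 0: "fpdl"
  Row 1: "olk"
First row length: 4

4


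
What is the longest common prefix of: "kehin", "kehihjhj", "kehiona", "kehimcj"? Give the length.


Words: kehin, kehihjhj, kehiona, kehimcj
  Position 0: all 'k' => match
  Position 1: all 'e' => match
  Position 2: all 'h' => match
  Position 3: all 'i' => match
  Position 4: ('n', 'h', 'o', 'm') => mismatch, stop
LCP = "kehi" (length 4)

4


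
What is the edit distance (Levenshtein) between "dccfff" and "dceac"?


Computing edit distance: "dccfff" -> "dceac"
DP table:
           d    c    e    a    c
      0    1    2    3    4    5
  d   1    0    1    2    3    4
  c   2    1    0    1    2    3
  c   3    2    1    1    2    2
  f   4    3    2    2    2    3
  f   5    4    3    3    3    3
  f   6    5    4    4    4    4
Edit distance = dp[6][5] = 4

4


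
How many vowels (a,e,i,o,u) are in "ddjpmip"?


Input: ddjpmip
Checking each character:
  'd' at position 0: consonant
  'd' at position 1: consonant
  'j' at position 2: consonant
  'p' at position 3: consonant
  'm' at position 4: consonant
  'i' at position 5: vowel (running total: 1)
  'p' at position 6: consonant
Total vowels: 1

1


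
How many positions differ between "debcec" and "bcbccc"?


Comparing "debcec" and "bcbccc" position by position:
  Position 0: 'd' vs 'b' => DIFFER
  Position 1: 'e' vs 'c' => DIFFER
  Position 2: 'b' vs 'b' => same
  Position 3: 'c' vs 'c' => same
  Position 4: 'e' vs 'c' => DIFFER
  Position 5: 'c' vs 'c' => same
Positions that differ: 3

3


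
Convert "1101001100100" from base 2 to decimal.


Input: "1101001100100" in base 2
Positional expansion:
  Digit '1' (value 1) x 2^12 = 4096
  Digit '1' (value 1) x 2^11 = 2048
  Digit '0' (value 0) x 2^10 = 0
  Digit '1' (value 1) x 2^9 = 512
  Digit '0' (value 0) x 2^8 = 0
  Digit '0' (value 0) x 2^7 = 0
  Digit '1' (value 1) x 2^6 = 64
  Digit '1' (value 1) x 2^5 = 32
  Digit '0' (value 0) x 2^4 = 0
  Digit '0' (value 0) x 2^3 = 0
  Digit '1' (value 1) x 2^2 = 4
  Digit '0' (value 0) x 2^1 = 0
  Digit '0' (value 0) x 2^0 = 0
Sum = 6756

6756


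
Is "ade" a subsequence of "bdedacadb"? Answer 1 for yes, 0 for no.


Check if "ade" is a subsequence of "bdedacadb"
Greedy scan:
  Position 0 ('b'): no match needed
  Position 1 ('d'): no match needed
  Position 2 ('e'): no match needed
  Position 3 ('d'): no match needed
  Position 4 ('a'): matches sub[0] = 'a'
  Position 5 ('c'): no match needed
  Position 6 ('a'): no match needed
  Position 7 ('d'): matches sub[1] = 'd'
  Position 8 ('b'): no match needed
Only matched 2/3 characters => not a subsequence

0


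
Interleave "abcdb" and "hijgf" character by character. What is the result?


Interleaving "abcdb" and "hijgf":
  Position 0: 'a' from first, 'h' from second => "ah"
  Position 1: 'b' from first, 'i' from second => "bi"
  Position 2: 'c' from first, 'j' from second => "cj"
  Position 3: 'd' from first, 'g' from second => "dg"
  Position 4: 'b' from first, 'f' from second => "bf"
Result: ahbicjdgbf

ahbicjdgbf


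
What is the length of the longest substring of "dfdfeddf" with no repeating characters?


Input: "dfdfeddf"
Sliding window (track last position of each char):
  Position 0 ('d'): window [0,0] length 1 -- new best
  Position 1 ('f'): window [0,1] length 2 -- new best
  Position 2 ('d'): repeat (last at 0), move window start to 1
  Position 2 ('d'): window [1,2] length 2
  Position 3 ('f'): repeat (last at 1), move window start to 2
  Position 3 ('f'): window [2,3] length 2
  Position 4 ('e'): window [2,4] length 3 -- new best
  Position 5 ('d'): repeat (last at 2), move window start to 3
  Position 5 ('d'): window [3,5] length 3
  Position 6 ('d'): repeat (last at 5), move window start to 6
  Position 6 ('d'): window [6,6] length 1
  Position 7 ('f'): window [6,7] length 2
Longest substring with no repeats: "dfe" with length 3

3


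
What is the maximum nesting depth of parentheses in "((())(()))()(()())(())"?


Input: "((())(()))()(()())(())"
Tracking depth:
  Position 0 '(': depth becomes 1
  Position 1 '(': depth becomes 2
  Position 2 '(': depth becomes 3
  Position 3 ')': depth becomes 2
  Position 4 ')': depth becomes 1
  Position 5 '(': depth becomes 2
  Position 6 '(': depth becomes 3
  Position 7 ')': depth becomes 2
  Position 8 ')': depth becomes 1
  Position 9 ')': depth becomes 0
  Position 10 '(': depth becomes 1
  Position 11 ')': depth becomes 0
  Position 12 '(': depth becomes 1
  Position 13 '(': depth becomes 2
  Position 14 ')': depth becomes 1
  Position 15 '(': depth becomes 2
  Position 16 ')': depth becomes 1
  Position 17 ')': depth becomes 0
  Position 18 '(': depth becomes 1
  Position 19 '(': depth becomes 2
  Position 20 ')': depth becomes 1
  Position 21 ')': depth becomes 0
Maximum depth reached: 3

3
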